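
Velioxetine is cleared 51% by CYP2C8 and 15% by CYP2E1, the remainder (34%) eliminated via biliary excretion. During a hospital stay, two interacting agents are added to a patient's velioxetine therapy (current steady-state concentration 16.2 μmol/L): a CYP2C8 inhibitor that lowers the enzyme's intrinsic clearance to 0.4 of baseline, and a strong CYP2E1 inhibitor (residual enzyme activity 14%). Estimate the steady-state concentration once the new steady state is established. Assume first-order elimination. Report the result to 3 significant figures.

28.7 μmol/L

CYP2C8: 0.51 × 0.4 = 0.204
CYP2E1: 0.15 × 0.14 = 0.021
Other: 0.34 (unchanged)
CL_new/CL_old = 0.204 + 0.021 + 0.34 = 0.565.
Dividing the baseline by the relative clearance: 16.2 / 0.565 = 28.7 μmol/L.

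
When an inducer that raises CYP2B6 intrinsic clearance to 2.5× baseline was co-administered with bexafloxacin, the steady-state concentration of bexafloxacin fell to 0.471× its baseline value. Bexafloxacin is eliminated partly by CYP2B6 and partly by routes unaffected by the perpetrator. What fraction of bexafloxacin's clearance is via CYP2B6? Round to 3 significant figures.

0.749

Let fm be the CYP2B6 fraction. New clearance relative to baseline = fm × 2.5 + (1 − fm).
Steady-state concentration ratio = 1 / (new CL fraction), so new CL fraction = 1 / 0.471 = 2.123.
fm × 2.5 + 1 − fm = 2.123  ⇒  fm × (2.5 − 1) = 1.123  ⇒  fm = 0.749.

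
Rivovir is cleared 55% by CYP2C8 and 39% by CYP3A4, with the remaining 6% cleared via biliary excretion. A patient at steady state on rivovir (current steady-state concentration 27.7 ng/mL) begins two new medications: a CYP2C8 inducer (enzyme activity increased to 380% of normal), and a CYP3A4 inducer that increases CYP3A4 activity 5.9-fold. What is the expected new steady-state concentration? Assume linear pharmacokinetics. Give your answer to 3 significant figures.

CYP2C8: 0.55 × 3.8 = 2.09
CYP3A4: 0.39 × 5.9 = 2.301
Other: 0.06 (unchanged)
Relative clearance = 2.09 + 2.301 + 0.06 = 4.451.
New steady-state concentration = 27.7 / 4.451 = 6.22 ng/mL (concentration scales inversely with clearance).

6.22 ng/mL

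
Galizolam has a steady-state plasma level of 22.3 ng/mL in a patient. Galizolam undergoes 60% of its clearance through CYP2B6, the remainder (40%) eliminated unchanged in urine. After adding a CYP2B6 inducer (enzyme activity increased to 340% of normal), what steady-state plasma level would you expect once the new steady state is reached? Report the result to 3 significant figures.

CYP2B6: 0.6 × 3.4 = 2.04
Other: 0.4 (unchanged)
CL_new/CL_old = 2.04 + 0.4 = 2.44.
Steady-state plasma level ∝ 1/CL, so new value = 22.3 / 2.44 = 9.14 ng/mL.

9.14 ng/mL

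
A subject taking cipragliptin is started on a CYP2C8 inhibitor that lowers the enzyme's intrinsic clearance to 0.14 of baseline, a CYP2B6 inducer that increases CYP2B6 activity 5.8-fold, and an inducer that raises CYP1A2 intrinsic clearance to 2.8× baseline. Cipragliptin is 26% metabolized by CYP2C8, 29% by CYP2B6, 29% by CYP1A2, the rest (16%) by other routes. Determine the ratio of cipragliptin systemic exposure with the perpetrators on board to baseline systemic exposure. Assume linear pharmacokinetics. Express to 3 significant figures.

0.372

The CYP2C8 pathway (26% of clearance) drops to 0.14× activity: 0.26 × 0.14 = 0.0364.
The CYP2B6 pathway (29% of clearance) increases to 5.8× activity: 0.29 × 5.8 = 1.682.
The CYP1A2 pathway (29% of clearance) rises to 2.8× activity: 0.29 × 2.8 = 0.812.
Non-CYP routes (16%) are unchanged.
New clearance relative to baseline: 0.0364 + 1.682 + 0.812 + 0.16 = 2.6904.
Because systemic exposure varies inversely with clearance, the combined effect is 1 / 2.6904 = 0.372.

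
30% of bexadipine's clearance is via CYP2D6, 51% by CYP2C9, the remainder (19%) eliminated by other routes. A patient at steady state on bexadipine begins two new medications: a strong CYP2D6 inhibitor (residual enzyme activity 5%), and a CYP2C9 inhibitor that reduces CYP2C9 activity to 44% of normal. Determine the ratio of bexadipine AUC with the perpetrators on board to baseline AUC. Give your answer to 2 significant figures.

2.3

The CYP2D6 pathway (30% of clearance) falls to 0.05× activity: 0.3 × 0.05 = 0.015.
The CYP2C9 pathway (51% of clearance) falls to 0.44× activity: 0.51 × 0.44 = 0.2244.
Non-CYP routes (19%) are unchanged.
New clearance relative to baseline: 0.015 + 0.2244 + 0.19 = 0.4294.
Because AUC varies inversely with clearance, the combined effect is 1 / 0.4294 = 2.3.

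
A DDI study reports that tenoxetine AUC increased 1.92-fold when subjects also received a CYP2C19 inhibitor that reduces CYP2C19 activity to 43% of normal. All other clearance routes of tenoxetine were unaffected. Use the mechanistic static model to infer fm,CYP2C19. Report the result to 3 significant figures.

0.841

Let fm be the CYP2C19 fraction. New clearance relative to baseline = fm × 0.43 + (1 − fm).
AUC ratio = 1 / (new CL fraction), so new CL fraction = 1 / 1.92 = 0.5208.
fm × 0.43 + 1 − fm = 0.5208  ⇒  fm × (0.43 − 1) = −0.4792  ⇒  fm = 0.841.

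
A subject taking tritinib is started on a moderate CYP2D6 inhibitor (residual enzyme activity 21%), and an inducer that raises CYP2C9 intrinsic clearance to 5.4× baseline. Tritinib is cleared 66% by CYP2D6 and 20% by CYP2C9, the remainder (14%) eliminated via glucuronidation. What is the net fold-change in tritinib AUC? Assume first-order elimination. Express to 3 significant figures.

The CYP2D6 pathway (66% of clearance) drops to 0.21× activity: 0.66 × 0.21 = 0.1386.
The CYP2C9 pathway (20% of clearance) is boosted to 5.4× activity: 0.2 × 5.4 = 1.08.
The remaining 14% of clearance is unaffected.
Relative clearance = 0.1386 + 1.08 + 0.14 = 1.3586.
Net AUC ratio = 1 / 1.3586 = 0.736.

0.736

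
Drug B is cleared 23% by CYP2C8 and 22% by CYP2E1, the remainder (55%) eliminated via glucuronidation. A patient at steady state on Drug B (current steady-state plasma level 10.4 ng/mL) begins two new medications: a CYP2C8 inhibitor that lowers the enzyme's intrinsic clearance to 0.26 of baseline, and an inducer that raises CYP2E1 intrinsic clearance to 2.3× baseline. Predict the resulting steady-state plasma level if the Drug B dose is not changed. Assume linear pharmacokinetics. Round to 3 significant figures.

CYP2C8: 0.23 × 0.26 = 0.0598
CYP2E1: 0.22 × 2.3 = 0.506
Other: 0.55 (unchanged)
Relative clearance = 0.0598 + 0.506 + 0.55 = 1.1158.
Steady-state plasma level ∝ 1/CL: new value = 10.4 / 1.1158 = 9.32 ng/mL.

9.32 ng/mL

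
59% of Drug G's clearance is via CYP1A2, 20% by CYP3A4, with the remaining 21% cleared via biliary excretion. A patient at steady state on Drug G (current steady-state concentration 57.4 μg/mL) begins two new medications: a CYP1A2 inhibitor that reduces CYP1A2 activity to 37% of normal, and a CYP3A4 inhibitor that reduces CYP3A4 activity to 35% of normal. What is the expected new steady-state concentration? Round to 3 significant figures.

The CYP1A2 pathway (59% of clearance) drops to 0.37× activity: 0.59 × 0.37 = 0.2183.
The CYP3A4 pathway (20% of clearance) is reduced to 0.35× activity: 0.2 × 0.35 = 0.07.
Non-CYP routes (21%) are unchanged.
Relative clearance = 0.2183 + 0.07 + 0.21 = 0.4983.
Steady-state concentration ∝ 1/CL: new value = 57.4 / 0.4983 = 115 μg/mL.

115 μg/mL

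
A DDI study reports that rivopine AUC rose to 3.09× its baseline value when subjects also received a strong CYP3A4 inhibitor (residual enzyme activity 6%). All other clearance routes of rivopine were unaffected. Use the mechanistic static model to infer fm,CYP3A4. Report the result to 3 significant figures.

CL'/CL = 1 / 3.09 = 0.3236
0.06·fm + (1 − fm) = 0.3236
fm = (0.3236 − 1) / (0.06 − 1) = 0.720

0.720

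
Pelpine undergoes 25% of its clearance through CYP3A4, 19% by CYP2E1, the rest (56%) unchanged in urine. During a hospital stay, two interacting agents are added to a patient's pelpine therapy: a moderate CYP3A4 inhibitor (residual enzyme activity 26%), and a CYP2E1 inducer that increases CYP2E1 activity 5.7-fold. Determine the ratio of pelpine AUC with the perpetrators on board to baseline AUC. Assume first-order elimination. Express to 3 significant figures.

CYP3A4: 0.25 × 0.26 = 0.065
CYP2E1: 0.19 × 5.7 = 1.083
Other: 0.56 (unchanged)
CL_new/CL_old = 0.065 + 1.083 + 0.56 = 1.708.
AUC ∝ 1/CL: fold-change = 1 / 1.708 = 0.585.

0.585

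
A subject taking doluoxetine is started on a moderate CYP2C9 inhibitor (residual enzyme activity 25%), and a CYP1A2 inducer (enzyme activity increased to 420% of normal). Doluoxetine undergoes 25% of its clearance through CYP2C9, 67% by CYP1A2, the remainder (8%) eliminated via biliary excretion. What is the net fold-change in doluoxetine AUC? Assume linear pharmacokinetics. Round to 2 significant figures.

0.34

The CYP2C9 pathway (25% of clearance) drops to 0.25× activity: 0.25 × 0.25 = 0.0625.
The CYP1A2 pathway (67% of clearance) increases to 4.2× activity: 0.67 × 4.2 = 2.814.
The remaining 8% of clearance is unaffected.
Relative clearance = 0.0625 + 2.814 + 0.08 = 2.9565.
AUC ∝ 1/CL: fold-change = 1 / 2.9565 = 0.34.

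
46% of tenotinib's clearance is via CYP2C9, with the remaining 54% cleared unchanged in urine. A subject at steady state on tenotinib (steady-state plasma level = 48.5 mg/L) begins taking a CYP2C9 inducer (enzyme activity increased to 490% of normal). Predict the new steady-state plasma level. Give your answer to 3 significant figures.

The CYP2C9 pathway (46% of clearance) increases to 4.9× activity: 0.46 × 4.9 = 2.254.
Non-CYP routes (54%) are unchanged.
New clearance relative to baseline: 2.254 + 0.54 = 2.794.
Steady-state plasma level ∝ 1/CL, so new value = 48.5 / 2.794 = 17.4 mg/L.

17.4 mg/L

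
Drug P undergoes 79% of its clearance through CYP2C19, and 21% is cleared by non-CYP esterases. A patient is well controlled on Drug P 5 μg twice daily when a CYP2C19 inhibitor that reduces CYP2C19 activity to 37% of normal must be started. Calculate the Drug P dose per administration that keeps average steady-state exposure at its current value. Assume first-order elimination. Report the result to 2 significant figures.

2.5 μg

CYP2C19: 0.79 × 0.37 = 0.2923
Other: 0.21 (unchanged)
Relative clearance = 0.2923 + 0.21 = 0.5023.
Css,avg = (dose rate)/CL, so holding Css fixed requires dose ∝ CL: 5 × 0.5023 = 2.5 μg.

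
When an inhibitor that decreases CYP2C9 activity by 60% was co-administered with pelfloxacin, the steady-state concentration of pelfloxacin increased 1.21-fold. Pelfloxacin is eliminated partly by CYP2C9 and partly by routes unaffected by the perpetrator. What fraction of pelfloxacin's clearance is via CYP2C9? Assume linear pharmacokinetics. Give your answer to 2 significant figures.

Call the CYP2C9 fraction fm. After the interaction, CL_new/CL_old = fm × 0.4 + (1 − fm).
Steady-state concentration ratio = 1 / (new CL fraction), so new CL fraction = 1 / 1.21 = 0.8264.
fm × 0.4 + 1 − fm = 0.8264  ⇒  fm × (0.4 − 1) = −0.1736  ⇒  fm = 0.29.

0.29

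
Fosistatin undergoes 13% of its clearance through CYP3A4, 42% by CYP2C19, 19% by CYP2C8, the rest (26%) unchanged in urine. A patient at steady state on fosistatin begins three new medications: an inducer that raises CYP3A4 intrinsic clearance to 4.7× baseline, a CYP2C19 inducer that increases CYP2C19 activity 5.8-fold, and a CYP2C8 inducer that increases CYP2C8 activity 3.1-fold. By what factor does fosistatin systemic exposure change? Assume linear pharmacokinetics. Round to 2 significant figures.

The CYP3A4 pathway (13% of clearance) increases to 4.7× activity: 0.13 × 4.7 = 0.611.
The CYP2C19 pathway (42% of clearance) increases to 5.8× activity: 0.42 × 5.8 = 2.436.
The CYP2C8 pathway (19% of clearance) is boosted to 3.1× activity: 0.19 × 3.1 = 0.589.
Non-CYP routes (26%) are unchanged.
Relative clearance = 0.611 + 2.436 + 0.589 + 0.26 = 3.896.
Systemic exposure ∝ 1/CL: fold-change = 1 / 3.896 = 0.26.

0.26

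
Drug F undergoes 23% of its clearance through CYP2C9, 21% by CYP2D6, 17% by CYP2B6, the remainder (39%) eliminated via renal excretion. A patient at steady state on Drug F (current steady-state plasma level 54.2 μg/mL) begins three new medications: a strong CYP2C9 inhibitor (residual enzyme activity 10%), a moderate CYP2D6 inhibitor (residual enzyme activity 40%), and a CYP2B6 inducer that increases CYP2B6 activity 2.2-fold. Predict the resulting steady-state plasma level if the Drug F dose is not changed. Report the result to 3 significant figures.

62.2 μg/mL

The CYP2C9 pathway (23% of clearance) is reduced to 0.1× activity: 0.23 × 0.1 = 0.023.
The CYP2D6 pathway (21% of clearance) is reduced to 0.4× activity: 0.21 × 0.4 = 0.084.
The CYP2B6 pathway (17% of clearance) rises to 2.2× activity: 0.17 × 2.2 = 0.374.
The remaining 39% of clearance is unaffected.
New clearance relative to baseline: 0.023 + 0.084 + 0.374 + 0.39 = 0.871.
Steady-state plasma level ∝ 1/CL: new value = 54.2 / 0.871 = 62.2 μg/mL.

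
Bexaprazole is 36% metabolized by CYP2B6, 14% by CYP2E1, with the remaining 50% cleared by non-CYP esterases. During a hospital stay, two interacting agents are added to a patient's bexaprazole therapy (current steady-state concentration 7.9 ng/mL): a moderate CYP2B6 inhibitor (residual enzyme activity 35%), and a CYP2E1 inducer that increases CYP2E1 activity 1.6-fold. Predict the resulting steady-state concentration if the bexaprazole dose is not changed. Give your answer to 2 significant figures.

9.3 ng/mL

The CYP2B6 pathway (36% of clearance) drops to 0.35× activity: 0.36 × 0.35 = 0.126.
The CYP2E1 pathway (14% of clearance) rises to 1.6× activity: 0.14 × 1.6 = 0.224.
The remaining 50% of clearance is unaffected.
New clearance relative to baseline: 0.126 + 0.224 + 0.5 = 0.85.
New steady-state concentration = 7.9 / 0.85 = 9.3 ng/mL (concentration scales inversely with clearance).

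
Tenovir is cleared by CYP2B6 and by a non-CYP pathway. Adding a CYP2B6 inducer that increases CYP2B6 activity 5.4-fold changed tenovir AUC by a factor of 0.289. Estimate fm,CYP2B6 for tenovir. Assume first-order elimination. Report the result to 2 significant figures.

0.56

Write x for the fraction cleared via CYP2B6. The observed AUC change means clearance rose to 1/0.289 = 3.46 of baseline.
Only the CYP2B6 route changed, so 3.46 = x·5.4 + (1 − x), giving x = 0.56.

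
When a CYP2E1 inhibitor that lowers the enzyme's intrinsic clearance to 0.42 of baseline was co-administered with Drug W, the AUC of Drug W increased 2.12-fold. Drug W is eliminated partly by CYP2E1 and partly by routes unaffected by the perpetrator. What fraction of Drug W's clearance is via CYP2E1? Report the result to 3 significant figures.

0.911

Let x = fm,CYP2E1. Because AUC ∝ 1/CL, relative clearance fell to 1/2.12 = 0.4717.
Setting x·0.42 + (1 − x) = 0.4717 and solving: x = (0.4717 − 1)/(0.42 − 1) = 0.911.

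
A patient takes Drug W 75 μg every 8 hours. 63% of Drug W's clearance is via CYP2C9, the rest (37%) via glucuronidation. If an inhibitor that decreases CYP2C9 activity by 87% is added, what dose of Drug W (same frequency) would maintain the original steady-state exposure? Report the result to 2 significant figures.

The CYP2C9 pathway (63% of clearance) falls to 0.13× activity: 0.63 × 0.13 = 0.0819.
Non-CYP routes (37%) are unchanged.
Relative clearance = 0.0819 + 0.37 = 0.4519.
To maintain the same steady-state level, dose must scale with clearance: new dose = 75 × 0.4519 = 34 μg.

34 μg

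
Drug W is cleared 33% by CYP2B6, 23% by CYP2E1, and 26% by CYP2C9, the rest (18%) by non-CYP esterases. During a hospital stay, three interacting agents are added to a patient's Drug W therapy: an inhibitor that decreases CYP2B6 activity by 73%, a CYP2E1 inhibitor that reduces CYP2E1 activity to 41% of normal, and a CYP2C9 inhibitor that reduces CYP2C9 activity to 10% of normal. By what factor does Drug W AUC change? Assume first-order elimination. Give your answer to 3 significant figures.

2.57

The CYP2B6 pathway (33% of clearance) drops to 0.27× activity: 0.33 × 0.27 = 0.0891.
The CYP2E1 pathway (23% of clearance) drops to 0.41× activity: 0.23 × 0.41 = 0.0943.
The CYP2C9 pathway (26% of clearance) drops to 0.1× activity: 0.26 × 0.1 = 0.026.
Non-CYP routes (18%) are unchanged.
CL_new/CL_old = 0.0891 + 0.0943 + 0.026 + 0.18 = 0.3894.
Because AUC varies inversely with clearance, the combined effect is 1 / 0.3894 = 2.57.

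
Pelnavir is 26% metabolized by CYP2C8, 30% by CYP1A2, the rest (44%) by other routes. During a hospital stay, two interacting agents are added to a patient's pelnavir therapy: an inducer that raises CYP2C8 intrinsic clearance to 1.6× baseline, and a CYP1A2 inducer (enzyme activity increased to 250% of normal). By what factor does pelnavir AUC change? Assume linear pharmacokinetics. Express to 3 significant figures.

0.623

CYP2C8: 0.26 × 1.6 = 0.416
CYP1A2: 0.3 × 2.5 = 0.75
Other: 0.44 (unchanged)
Relative clearance = 0.416 + 0.75 + 0.44 = 1.606.
Net AUC ratio = 1 / 1.606 = 0.623.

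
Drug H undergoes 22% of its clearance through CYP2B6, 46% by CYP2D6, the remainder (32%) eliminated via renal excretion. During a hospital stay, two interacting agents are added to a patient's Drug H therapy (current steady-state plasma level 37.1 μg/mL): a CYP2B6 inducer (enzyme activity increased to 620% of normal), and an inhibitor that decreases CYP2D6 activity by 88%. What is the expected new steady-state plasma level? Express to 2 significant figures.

CYP2B6: 0.22 × 6.2 = 1.364
CYP2D6: 0.46 × 0.12 = 0.0552
Other: 0.32 (unchanged)
CL_new/CL_old = 1.364 + 0.0552 + 0.32 = 1.7392.
New steady-state plasma level = 37.1 / 1.7392 = 21 μg/mL (concentration scales inversely with clearance).

21 μg/mL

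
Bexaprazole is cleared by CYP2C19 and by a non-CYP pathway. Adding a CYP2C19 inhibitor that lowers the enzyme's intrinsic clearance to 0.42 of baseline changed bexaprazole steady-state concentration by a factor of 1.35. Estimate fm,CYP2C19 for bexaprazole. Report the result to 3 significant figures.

0.447

Write x for the fraction cleared via CYP2C19. The observed steady-state concentration change means clearance fell to 1/1.35 = 0.7407 of baseline.
Setting x·0.42 + (1 − x) = 0.7407 and solving: x = (0.7407 − 1)/(0.42 − 1) = 0.447.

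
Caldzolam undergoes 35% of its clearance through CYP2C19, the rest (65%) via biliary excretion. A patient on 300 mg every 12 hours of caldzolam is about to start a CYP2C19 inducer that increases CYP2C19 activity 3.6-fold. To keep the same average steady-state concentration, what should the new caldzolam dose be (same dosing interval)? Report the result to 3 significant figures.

573 mg

The CYP2C19 pathway (35% of clearance) is boosted to 3.6× activity: 0.35 × 3.6 = 1.26.
Non-CYP routes (65%) are unchanged.
New clearance relative to baseline: 1.26 + 0.65 = 1.91.
Exposure is unchanged when dose changes in proportion to clearance. New dose = 300 mg × 1.91 = 573 mg.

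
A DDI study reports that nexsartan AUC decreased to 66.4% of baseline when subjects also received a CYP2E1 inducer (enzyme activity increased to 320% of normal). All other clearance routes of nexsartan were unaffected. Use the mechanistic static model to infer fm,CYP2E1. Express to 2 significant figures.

CL'/CL = 1 / 0.664 = 1.506
3.2·fm + (1 − fm) = 1.506
fm = (1.506 − 1) / (3.2 − 1) = 0.23

0.23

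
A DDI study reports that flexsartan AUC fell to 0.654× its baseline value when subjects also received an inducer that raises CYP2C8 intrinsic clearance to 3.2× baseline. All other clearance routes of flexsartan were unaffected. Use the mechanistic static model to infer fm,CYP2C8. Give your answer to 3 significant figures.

0.240

CL'/CL = 1 / 0.654 = 1.529
3.2·fm + (1 − fm) = 1.529
fm = (1.529 − 1) / (3.2 − 1) = 0.240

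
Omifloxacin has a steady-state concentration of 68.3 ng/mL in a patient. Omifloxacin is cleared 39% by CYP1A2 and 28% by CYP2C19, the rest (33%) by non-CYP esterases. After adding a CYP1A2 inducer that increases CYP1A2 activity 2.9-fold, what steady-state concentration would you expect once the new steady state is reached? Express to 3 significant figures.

The CYP1A2 pathway (39% of clearance) rises to 2.9× activity: 0.39 × 2.9 = 1.131.
CYP2C19 (28%) and the residual 33% are unaffected.
Relative clearance = 1.131 + 0.28 + 0.33 = 1.741.
Steady-state concentration ∝ 1/CL, so new value = 68.3 / 1.741 = 39.2 ng/mL.

39.2 ng/mL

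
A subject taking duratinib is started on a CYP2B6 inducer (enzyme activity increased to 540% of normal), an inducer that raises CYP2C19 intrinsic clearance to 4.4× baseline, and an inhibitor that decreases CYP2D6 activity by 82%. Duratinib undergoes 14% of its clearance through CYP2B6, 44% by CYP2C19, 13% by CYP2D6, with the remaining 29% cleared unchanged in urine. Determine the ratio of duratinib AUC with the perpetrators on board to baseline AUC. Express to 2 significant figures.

0.33

The CYP2B6 pathway (14% of clearance) is boosted to 5.4× activity: 0.14 × 5.4 = 0.756.
The CYP2C19 pathway (44% of clearance) increases to 4.4× activity: 0.44 × 4.4 = 1.936.
The CYP2D6 pathway (13% of clearance) is reduced to 0.18× activity: 0.13 × 0.18 = 0.0234.
Non-CYP routes (29%) are unchanged.
CL_new/CL_old = 0.756 + 1.936 + 0.0234 + 0.29 = 3.0054.
Net AUC ratio = 1 / 3.0054 = 0.33.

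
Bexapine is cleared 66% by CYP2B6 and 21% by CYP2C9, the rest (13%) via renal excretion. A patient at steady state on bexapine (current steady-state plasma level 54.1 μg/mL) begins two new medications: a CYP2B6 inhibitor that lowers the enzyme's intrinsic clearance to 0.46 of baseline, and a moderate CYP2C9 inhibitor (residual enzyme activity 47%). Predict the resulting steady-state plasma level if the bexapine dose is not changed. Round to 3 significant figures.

102 μg/mL

The CYP2B6 pathway (66% of clearance) falls to 0.46× activity: 0.66 × 0.46 = 0.3036.
The CYP2C9 pathway (21% of clearance) is reduced to 0.47× activity: 0.21 × 0.47 = 0.0987.
Non-CYP routes (13%) are unchanged.
New clearance relative to baseline: 0.3036 + 0.0987 + 0.13 = 0.5323.
Steady-state plasma level ∝ 1/CL: new value = 54.1 / 0.5323 = 102 μg/mL.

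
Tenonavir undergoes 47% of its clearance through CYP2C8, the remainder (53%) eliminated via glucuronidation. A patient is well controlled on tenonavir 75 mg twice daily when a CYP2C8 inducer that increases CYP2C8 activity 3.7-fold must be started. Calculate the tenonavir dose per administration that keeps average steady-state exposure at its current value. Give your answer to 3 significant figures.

The CYP2C8 pathway (47% of clearance) rises to 3.7× activity: 0.47 × 3.7 = 1.739.
The remaining 53% of clearance is unaffected.
CL_new/CL_old = 1.739 + 0.53 = 2.269.
To maintain the same steady-state level, dose must scale with clearance: new dose = 75 × 2.269 = 170 mg.

170 mg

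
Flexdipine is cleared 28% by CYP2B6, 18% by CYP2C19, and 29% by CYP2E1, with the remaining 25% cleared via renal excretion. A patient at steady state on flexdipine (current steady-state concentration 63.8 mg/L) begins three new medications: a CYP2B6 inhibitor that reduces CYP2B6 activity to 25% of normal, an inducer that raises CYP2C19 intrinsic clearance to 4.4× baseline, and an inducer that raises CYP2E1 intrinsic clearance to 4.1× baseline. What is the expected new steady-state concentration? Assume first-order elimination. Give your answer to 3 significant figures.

27.7 mg/L

CYP2B6: 0.28 × 0.25 = 0.07
CYP2C19: 0.18 × 4.4 = 0.792
CYP2E1: 0.29 × 4.1 = 1.189
Other: 0.25 (unchanged)
CL_new/CL_old = 0.07 + 0.792 + 1.189 + 0.25 = 2.301.
Steady-state concentration ∝ 1/CL: new value = 63.8 / 2.301 = 27.7 mg/L.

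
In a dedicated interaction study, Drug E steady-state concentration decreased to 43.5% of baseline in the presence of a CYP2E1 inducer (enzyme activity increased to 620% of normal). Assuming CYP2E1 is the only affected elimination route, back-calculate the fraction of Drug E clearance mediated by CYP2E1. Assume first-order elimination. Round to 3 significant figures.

0.250

Write x for the fraction cleared via CYP2E1. The observed steady-state concentration change means clearance rose to 1/0.435 = 2.299 of baseline.
Setting x·6.2 + (1 − x) = 2.299 and solving: x = (2.299 − 1)/(6.2 − 1) = 0.250.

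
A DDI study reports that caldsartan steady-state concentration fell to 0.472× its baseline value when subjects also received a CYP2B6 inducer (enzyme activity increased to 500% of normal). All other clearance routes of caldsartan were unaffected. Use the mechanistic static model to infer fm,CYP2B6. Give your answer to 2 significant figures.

0.28

Call the CYP2B6 fraction fm. After the interaction, CL_new/CL_old = fm × 5 + (1 − fm).
Steady-state concentration ratio = 1 / (new CL fraction), so new CL fraction = 1 / 0.472 = 2.119.
fm × 5 + 1 − fm = 2.119  ⇒  fm × (5 − 1) = 1.119  ⇒  fm = 0.28.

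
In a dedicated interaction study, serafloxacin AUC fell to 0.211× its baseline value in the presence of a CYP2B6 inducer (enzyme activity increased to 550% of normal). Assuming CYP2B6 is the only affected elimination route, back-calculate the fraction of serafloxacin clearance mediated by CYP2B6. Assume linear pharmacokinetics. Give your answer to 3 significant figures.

0.831

CL'/CL = 1 / 0.211 = 4.739
5.5·fm + (1 − fm) = 4.739
fm = (4.739 − 1) / (5.5 − 1) = 0.831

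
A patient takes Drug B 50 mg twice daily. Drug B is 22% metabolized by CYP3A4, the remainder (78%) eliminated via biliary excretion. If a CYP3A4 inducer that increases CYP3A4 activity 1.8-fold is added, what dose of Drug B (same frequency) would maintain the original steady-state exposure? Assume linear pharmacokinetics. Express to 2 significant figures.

59 mg

The CYP3A4 pathway (22% of clearance) rises to 1.8× activity: 0.22 × 1.8 = 0.396.
Non-CYP routes (78%) are unchanged.
Relative clearance = 0.396 + 0.78 = 1.176.
Css,avg = (dose rate)/CL, so holding Css fixed requires dose ∝ CL: 50 × 1.176 = 59 mg.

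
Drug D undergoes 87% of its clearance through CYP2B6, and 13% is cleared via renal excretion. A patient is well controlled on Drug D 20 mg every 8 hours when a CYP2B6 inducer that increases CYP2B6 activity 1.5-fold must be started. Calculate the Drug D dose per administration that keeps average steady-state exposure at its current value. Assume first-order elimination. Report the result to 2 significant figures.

The CYP2B6 pathway (87% of clearance) is boosted to 1.5× activity: 0.87 × 1.5 = 1.305.
Non-CYP routes (13%) are unchanged.
Relative clearance = 1.305 + 0.13 = 1.435.
Css,avg = (dose rate)/CL, so holding Css fixed requires dose ∝ CL: 20 × 1.435 = 29 mg.

29 mg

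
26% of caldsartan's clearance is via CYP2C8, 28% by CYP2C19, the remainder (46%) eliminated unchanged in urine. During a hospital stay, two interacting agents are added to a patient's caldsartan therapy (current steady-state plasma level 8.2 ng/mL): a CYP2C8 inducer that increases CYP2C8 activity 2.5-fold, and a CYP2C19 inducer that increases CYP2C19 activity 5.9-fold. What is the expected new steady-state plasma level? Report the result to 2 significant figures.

The CYP2C8 pathway (26% of clearance) rises to 2.5× activity: 0.26 × 2.5 = 0.65.
The CYP2C19 pathway (28% of clearance) rises to 5.9× activity: 0.28 × 5.9 = 1.652.
Non-CYP routes (46%) are unchanged.
Relative clearance = 0.65 + 1.652 + 0.46 = 2.762.
Dividing the baseline by the relative clearance: 8.2 / 2.762 = 3.0 ng/mL.

3.0 ng/mL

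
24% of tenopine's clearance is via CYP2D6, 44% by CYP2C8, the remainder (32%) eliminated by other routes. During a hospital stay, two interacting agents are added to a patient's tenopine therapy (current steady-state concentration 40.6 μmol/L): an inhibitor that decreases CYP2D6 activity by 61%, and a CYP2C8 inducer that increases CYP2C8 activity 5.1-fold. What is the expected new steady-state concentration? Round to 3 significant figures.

15.3 μmol/L

The CYP2D6 pathway (24% of clearance) drops to 0.39× activity: 0.24 × 0.39 = 0.0936.
The CYP2C8 pathway (44% of clearance) increases to 5.1× activity: 0.44 × 5.1 = 2.244.
The remaining 32% of clearance is unaffected.
CL_new/CL_old = 0.0936 + 2.244 + 0.32 = 2.6576.
New steady-state concentration = 40.6 / 2.6576 = 15.3 μmol/L (concentration scales inversely with clearance).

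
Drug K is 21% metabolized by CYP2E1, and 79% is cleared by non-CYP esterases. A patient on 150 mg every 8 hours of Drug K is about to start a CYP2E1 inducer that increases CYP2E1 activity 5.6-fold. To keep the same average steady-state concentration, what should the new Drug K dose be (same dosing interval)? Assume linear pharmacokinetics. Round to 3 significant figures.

The CYP2E1 pathway (21% of clearance) is boosted to 5.6× activity: 0.21 × 5.6 = 1.176.
The remaining 79% of clearance is unaffected.
New clearance relative to baseline: 1.176 + 0.79 = 1.966.
To maintain the same steady-state level, dose must scale with clearance: new dose = 150 × 1.966 = 295 mg.

295 mg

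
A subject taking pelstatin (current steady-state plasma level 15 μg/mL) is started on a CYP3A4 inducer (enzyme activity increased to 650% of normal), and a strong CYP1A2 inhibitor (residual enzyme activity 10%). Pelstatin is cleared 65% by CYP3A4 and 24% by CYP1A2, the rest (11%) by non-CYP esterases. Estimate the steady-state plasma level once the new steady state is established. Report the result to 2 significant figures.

3.4 μg/mL

The CYP3A4 pathway (65% of clearance) is boosted to 6.5× activity: 0.65 × 6.5 = 4.225.
The CYP1A2 pathway (24% of clearance) drops to 0.1× activity: 0.24 × 0.1 = 0.024.
Non-CYP routes (11%) are unchanged.
CL_new/CL_old = 4.225 + 0.024 + 0.11 = 4.359.
New steady-state plasma level = 15 / 4.359 = 3.4 μg/mL (concentration scales inversely with clearance).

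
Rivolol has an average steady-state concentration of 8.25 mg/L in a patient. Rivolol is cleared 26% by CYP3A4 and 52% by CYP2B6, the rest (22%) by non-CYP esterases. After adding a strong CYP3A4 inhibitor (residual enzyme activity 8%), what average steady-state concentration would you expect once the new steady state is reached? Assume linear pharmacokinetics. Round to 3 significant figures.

The CYP3A4 pathway (26% of clearance) is reduced to 0.08× activity: 0.26 × 0.08 = 0.0208.
CYP2B6 (52%) and the residual 22% are unaffected.
Relative clearance = 0.0208 + 0.52 + 0.22 = 0.7608.
New average steady-state concentration = baseline ÷ relative clearance = 8.25 / 0.7608 = 10.8 mg/L.

10.8 mg/L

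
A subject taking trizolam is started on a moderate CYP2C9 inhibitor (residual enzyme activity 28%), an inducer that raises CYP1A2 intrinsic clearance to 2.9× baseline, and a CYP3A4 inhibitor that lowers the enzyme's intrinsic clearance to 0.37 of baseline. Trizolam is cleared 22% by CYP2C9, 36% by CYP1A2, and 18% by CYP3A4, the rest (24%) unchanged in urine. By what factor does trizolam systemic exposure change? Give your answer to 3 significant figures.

0.708

The CYP2C9 pathway (22% of clearance) drops to 0.28× activity: 0.22 × 0.28 = 0.0616.
The CYP1A2 pathway (36% of clearance) is boosted to 2.9× activity: 0.36 × 2.9 = 1.044.
The CYP3A4 pathway (18% of clearance) falls to 0.37× activity: 0.18 × 0.37 = 0.0666.
The remaining 24% of clearance is unaffected.
New clearance relative to baseline: 0.0616 + 1.044 + 0.0666 + 0.24 = 1.4122.
Because systemic exposure varies inversely with clearance, the combined effect is 1 / 1.4122 = 0.708.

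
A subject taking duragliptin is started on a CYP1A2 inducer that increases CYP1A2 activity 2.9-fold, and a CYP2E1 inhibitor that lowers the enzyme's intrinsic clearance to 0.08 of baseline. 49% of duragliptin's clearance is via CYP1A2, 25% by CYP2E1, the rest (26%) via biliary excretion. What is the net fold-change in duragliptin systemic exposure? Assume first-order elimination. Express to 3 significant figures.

0.588

The CYP1A2 pathway (49% of clearance) rises to 2.9× activity: 0.49 × 2.9 = 1.421.
The CYP2E1 pathway (25% of clearance) falls to 0.08× activity: 0.25 × 0.08 = 0.02.
Non-CYP routes (26%) are unchanged.
New clearance relative to baseline: 1.421 + 0.02 + 0.26 = 1.701.
Net systemic exposure ratio = 1 / 1.701 = 0.588.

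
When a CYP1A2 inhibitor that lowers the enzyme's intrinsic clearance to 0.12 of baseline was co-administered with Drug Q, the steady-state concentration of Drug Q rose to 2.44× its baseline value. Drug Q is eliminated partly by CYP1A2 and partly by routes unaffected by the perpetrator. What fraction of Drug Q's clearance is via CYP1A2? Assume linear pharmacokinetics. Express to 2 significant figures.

Call the CYP1A2 fraction fm. After the interaction, CL_new/CL_old = fm × 0.12 + (1 − fm).
Steady-state concentration ratio = 1 / (new CL fraction), so new CL fraction = 1 / 2.44 = 0.4098.
fm × 0.12 + 1 − fm = 0.4098  ⇒  fm × (0.12 − 1) = −0.5902  ⇒  fm = 0.67.

0.67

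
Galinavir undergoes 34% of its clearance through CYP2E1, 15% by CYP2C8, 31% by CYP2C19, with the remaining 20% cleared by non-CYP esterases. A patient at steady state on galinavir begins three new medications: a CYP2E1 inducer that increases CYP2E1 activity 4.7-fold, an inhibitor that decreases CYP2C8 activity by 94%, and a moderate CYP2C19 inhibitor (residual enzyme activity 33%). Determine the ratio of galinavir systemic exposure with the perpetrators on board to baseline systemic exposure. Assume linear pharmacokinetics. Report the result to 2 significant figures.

0.52

CYP2E1: 0.34 × 4.7 = 1.598
CYP2C8: 0.15 × 0.06 = 0.009
CYP2C19: 0.31 × 0.33 = 0.1023
Other: 0.2 (unchanged)
Relative clearance = 1.598 + 0.009 + 0.1023 + 0.2 = 1.9093.
Systemic exposure ∝ 1/CL: fold-change = 1 / 1.9093 = 0.52.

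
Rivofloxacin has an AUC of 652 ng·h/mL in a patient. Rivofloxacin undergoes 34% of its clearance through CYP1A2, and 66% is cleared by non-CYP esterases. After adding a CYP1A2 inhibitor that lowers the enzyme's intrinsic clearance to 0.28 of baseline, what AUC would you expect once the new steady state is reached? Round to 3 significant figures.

The CYP1A2 pathway (34% of clearance) drops to 0.28× activity: 0.34 × 0.28 = 0.0952.
The remaining 66% of clearance is unaffected.
New clearance relative to baseline: 0.0952 + 0.66 = 0.7552.
With dosing unchanged, AUC scales as 1/CL: 652 / 0.7552 = 863 ng·h/mL.

863 ng·h/mL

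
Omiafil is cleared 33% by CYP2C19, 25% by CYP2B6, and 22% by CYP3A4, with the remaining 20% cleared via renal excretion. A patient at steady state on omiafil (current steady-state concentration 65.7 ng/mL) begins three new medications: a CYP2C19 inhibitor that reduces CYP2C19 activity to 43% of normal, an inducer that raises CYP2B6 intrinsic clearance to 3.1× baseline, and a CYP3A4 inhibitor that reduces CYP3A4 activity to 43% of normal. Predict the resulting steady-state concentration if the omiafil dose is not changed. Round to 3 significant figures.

CYP2C19: 0.33 × 0.43 = 0.1419
CYP2B6: 0.25 × 3.1 = 0.775
CYP3A4: 0.22 × 0.43 = 0.0946
Other: 0.2 (unchanged)
New clearance relative to baseline: 0.1419 + 0.775 + 0.0946 + 0.2 = 1.2115.
Steady-state concentration ∝ 1/CL: new value = 65.7 / 1.2115 = 54.2 ng/mL.

54.2 ng/mL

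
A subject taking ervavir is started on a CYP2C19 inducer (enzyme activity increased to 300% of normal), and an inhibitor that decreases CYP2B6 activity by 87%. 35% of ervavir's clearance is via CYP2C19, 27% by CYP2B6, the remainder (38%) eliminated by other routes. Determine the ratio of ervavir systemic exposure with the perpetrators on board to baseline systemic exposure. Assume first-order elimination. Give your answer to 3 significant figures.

0.683

The CYP2C19 pathway (35% of clearance) increases to 3× activity: 0.35 × 3 = 1.05.
The CYP2B6 pathway (27% of clearance) falls to 0.13× activity: 0.27 × 0.13 = 0.0351.
Non-CYP routes (38%) are unchanged.
CL_new/CL_old = 1.05 + 0.0351 + 0.38 = 1.4651.
Because systemic exposure varies inversely with clearance, the combined effect is 1 / 1.4651 = 0.683.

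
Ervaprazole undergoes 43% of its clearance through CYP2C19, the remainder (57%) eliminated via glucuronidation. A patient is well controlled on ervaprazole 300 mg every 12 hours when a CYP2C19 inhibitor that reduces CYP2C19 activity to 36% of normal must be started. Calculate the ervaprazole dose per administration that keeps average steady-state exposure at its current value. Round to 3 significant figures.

CYP2C19: 0.43 × 0.36 = 0.1548
Other: 0.57 (unchanged)
New clearance relative to baseline: 0.1548 + 0.57 = 0.7248.
To maintain the same steady-state level, dose must scale with clearance: new dose = 300 × 0.7248 = 217 mg.

217 mg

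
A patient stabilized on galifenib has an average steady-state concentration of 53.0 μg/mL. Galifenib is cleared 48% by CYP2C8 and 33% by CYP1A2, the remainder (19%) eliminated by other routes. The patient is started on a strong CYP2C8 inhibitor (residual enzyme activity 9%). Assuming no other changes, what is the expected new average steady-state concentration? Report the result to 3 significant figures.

94.1 μg/mL

CYP2C8: 0.48 × 0.09 = 0.0432
CYP1A2: 0.33 (unchanged)
Other: 0.19 (unchanged)
CL_new/CL_old = 0.0432 + 0.33 + 0.19 = 0.5632.
New average steady-state concentration = baseline ÷ relative clearance = 53.0 / 0.5632 = 94.1 μg/mL.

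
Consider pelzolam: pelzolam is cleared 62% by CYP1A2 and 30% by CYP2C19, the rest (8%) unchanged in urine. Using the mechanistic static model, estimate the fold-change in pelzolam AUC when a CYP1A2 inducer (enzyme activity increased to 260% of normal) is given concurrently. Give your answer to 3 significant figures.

The CYP1A2 pathway (62% of clearance) increases to 2.6× activity: 0.62 × 2.6 = 1.612.
CYP2C19 (30%) and the residual 8% are unaffected.
New clearance relative to baseline: 1.612 + 0.3 + 0.08 = 1.992.
AUC is inversely proportional to clearance, so the fold-change is 1 / 1.992 = 0.502.

0.502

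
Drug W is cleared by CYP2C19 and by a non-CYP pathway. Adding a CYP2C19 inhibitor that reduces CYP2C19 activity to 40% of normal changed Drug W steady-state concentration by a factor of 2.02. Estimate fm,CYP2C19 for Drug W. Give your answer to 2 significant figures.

0.84

Let x = fm,CYP2C19. Because steady-state concentration ∝ 1/CL, relative clearance fell to 1/2.02 = 0.495.
Only the CYP2C19 route changed, so 0.495 = x·0.4 + (1 − x), giving x = 0.84.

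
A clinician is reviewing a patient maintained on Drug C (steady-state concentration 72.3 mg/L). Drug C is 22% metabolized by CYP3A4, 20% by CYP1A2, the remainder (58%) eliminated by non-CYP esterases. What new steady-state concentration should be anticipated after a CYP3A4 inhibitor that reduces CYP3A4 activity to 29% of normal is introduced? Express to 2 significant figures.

86 mg/L

CYP3A4: 0.22 × 0.29 = 0.0638
CYP1A2: 0.2 (unchanged)
Other: 0.58 (unchanged)
New clearance relative to baseline: 0.0638 + 0.2 + 0.58 = 0.8438.
New steady-state concentration = baseline ÷ relative clearance = 72.3 / 0.8438 = 86 mg/L.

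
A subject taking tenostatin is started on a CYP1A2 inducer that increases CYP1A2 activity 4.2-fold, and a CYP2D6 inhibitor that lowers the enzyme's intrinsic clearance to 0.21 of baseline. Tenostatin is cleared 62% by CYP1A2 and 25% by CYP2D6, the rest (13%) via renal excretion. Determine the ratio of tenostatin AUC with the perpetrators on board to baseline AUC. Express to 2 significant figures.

The CYP1A2 pathway (62% of clearance) increases to 4.2× activity: 0.62 × 4.2 = 2.604.
The CYP2D6 pathway (25% of clearance) is reduced to 0.21× activity: 0.25 × 0.21 = 0.0525.
Non-CYP routes (13%) are unchanged.
New clearance relative to baseline: 2.604 + 0.0525 + 0.13 = 2.7865.
Because AUC varies inversely with clearance, the combined effect is 1 / 2.7865 = 0.36.

0.36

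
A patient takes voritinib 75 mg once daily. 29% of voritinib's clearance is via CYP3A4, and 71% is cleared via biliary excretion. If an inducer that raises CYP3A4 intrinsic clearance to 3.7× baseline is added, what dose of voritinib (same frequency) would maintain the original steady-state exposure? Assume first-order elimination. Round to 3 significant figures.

The CYP3A4 pathway (29% of clearance) is boosted to 3.7× activity: 0.29 × 3.7 = 1.073.
The remaining 71% of clearance is unaffected.
New clearance relative to baseline: 1.073 + 0.71 = 1.783.
Css,avg = (dose rate)/CL, so holding Css fixed requires dose ∝ CL: 75 × 1.783 = 134 mg.

134 mg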